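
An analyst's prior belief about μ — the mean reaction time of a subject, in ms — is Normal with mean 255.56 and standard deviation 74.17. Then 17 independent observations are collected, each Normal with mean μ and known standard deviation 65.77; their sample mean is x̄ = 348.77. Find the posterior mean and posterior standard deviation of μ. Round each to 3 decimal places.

Posterior mean ≈ 344.649; posterior SD ≈ 15.595

With known σ, the Normal prior is conjugate. Weight on the data is w = (n/σ²)/(n/σ² + 1/τ₀²) = 0.00393001/(0.00393001+0.00018178) = 0.95579.
Posterior mean = w·x̄ + (1−w)·μ₀ = 0.95579·348.77 + 0.044209·255.56 = 344.649. Posterior variance = 1/(0.00393001+0.00018178) = 243.203, so SD = 15.595.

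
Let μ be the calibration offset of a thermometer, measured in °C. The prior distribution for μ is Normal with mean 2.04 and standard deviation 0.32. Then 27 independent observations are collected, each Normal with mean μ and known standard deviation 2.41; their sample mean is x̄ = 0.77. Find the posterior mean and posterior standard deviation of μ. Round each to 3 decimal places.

Prior precision 1/τ₀² = 1/0.32² = 9.76562; data precision n/σ² = 27/2.41² = 4.64868.
Posterior precision = 9.76562 + 4.64868 = 14.4143, giving posterior SD = 1/√14.4143 = 0.263.
Posterior mean = (9.76562·2.04 + 4.64868·0.77) / 14.4143 = 1.630.

Posterior mean ≈ 1.630; posterior SD ≈ 0.263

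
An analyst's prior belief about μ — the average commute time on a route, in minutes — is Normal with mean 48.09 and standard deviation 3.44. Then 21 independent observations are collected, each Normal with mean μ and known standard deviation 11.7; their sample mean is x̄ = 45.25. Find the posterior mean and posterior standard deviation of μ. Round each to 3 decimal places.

With known σ, the Normal prior is conjugate. Weight on the data is w = (n/σ²)/(n/σ² + 1/τ₀²) = 0.153408/(0.153408+0.0845051) = 0.64481.
Posterior mean = w·x̄ + (1−w)·μ₀ = 0.64481·45.25 + 0.35519·48.09 = 46.259. Posterior variance = 1/(0.153408+0.0845051) = 4.20322, so SD = 2.050.

Posterior mean ≈ 46.259; posterior SD ≈ 2.050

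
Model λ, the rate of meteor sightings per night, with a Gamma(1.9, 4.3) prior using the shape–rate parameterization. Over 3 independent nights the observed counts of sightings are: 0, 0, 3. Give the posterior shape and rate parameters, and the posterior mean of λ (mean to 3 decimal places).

The Poisson likelihood adds the total count to the shape and the number of exposure periods to the rate. Here ∑xᵢ = 3 and n = 3, so shape 1.9→4.9 and rate 4.3→7.3.
Posterior mean = shape/rate = 4.9/7.3 = 0.671.

Posterior: Gamma(shape=4.9, rate=7.3); mean ≈ 0.671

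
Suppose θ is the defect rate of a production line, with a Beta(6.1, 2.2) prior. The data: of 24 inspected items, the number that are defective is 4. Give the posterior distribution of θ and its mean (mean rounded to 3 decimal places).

The binomial likelihood is conjugate to the Beta prior: with 4 successes and 20 failures, the posterior is Beta(6.1+4, 2.2+20) = Beta(10.1, 22.2).
E[θ | data] = 10.1/(10.1+22.2) = 0.313.

Posterior: Beta(10.1, 22.2); mean ≈ 0.313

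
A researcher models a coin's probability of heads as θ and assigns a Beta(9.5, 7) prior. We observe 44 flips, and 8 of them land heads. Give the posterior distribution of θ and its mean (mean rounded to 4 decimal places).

Posterior: Beta(17.5, 43); mean ≈ 0.2893

The binomial likelihood is conjugate to the Beta prior: with 8 successes and 36 failures, the posterior is Beta(9.5+8, 7+36) = Beta(17.5, 43).
E[θ | data] = 17.5/(17.5+43) = 0.2893.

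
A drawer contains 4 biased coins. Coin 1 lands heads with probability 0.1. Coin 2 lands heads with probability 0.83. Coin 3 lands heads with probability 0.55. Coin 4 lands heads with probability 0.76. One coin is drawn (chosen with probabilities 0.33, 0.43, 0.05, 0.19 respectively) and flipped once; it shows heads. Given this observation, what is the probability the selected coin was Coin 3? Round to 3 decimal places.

Posterior probability ≈ 0.049

P(heads|C1) = 0.1; P(heads|C2) = 0.83; P(heads|C3) = 0.55; P(heads|C4) = 0.76.
Prior × likelihood for each source: 0.33·0.1=0.03300, 0.43·0.83=0.3569, 0.05·0.55=0.02750, 0.19·0.76=0.1444. Summing gives P(heads) = 0.56180.
P(Coin 3 | heads) = 0.02750 / 0.56180 = 0.049.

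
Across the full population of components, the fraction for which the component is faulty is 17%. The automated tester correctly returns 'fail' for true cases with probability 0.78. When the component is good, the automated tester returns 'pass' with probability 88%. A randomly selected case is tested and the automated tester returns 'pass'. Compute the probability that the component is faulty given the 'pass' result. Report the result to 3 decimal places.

Let H be the event that the component is faulty. P(H) = 0.17, so P(¬H) = 0.83. With E the 'pass' result, P(E|H) = 0.22 and P(E|¬H) = 0.88.
P(E) = 0.22·0.17 + 0.88·0.83 = 0.037400 + 0.73040 = 0.76780.
By Bayes' theorem, P(H|E) = 0.037400 / 0.76780 = 0.049.

P(H | E) ≈ 0.049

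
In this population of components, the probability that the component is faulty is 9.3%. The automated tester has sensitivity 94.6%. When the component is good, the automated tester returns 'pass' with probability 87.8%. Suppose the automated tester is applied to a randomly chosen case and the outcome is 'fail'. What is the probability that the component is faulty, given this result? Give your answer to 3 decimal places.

Write H for 'the component is faulty'. Prior odds H:¬H = 0.093/0.907 = 0.10254. For the 'fail' outcome, the likelihood ratio is 0.946/0.122 = 7.7541.
Posterior odds = 0.10254 × 7.7541 = 0.79507, so P(H|E) = 0.79507/(1+0.79507) = 0.443.

P(H | E) ≈ 0.443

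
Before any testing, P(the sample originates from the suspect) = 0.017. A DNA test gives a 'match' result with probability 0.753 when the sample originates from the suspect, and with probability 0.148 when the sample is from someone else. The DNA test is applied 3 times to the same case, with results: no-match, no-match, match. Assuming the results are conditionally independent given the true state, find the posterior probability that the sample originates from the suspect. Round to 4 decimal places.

Posterior P(H) ≈ 0.0073

With H the event that the sample originates from the suspect, the joint likelihood of the observed sequence is P(data|H) = 0.247·0.247·0.753 = 0.045940 and P(data|¬H) = 0.852·0.852·0.148 = 0.10743.
Bayes: P(H|data) = 0.017·0.045940 / (0.017·0.045940 + 0.983·0.10743) = 0.00078098/0.10639 = 0.0073.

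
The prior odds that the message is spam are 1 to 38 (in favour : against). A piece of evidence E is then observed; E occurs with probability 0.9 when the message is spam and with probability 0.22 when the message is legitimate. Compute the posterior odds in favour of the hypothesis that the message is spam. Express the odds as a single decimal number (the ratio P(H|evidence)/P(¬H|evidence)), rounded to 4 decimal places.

Posterior odds ≈ 0.1077

Prior odds = 1/38 = 0.026316.
Likelihood ratio for E = 0.9/0.22 = 4.0909.
Posterior odds = prior odds × LR = 0.10766.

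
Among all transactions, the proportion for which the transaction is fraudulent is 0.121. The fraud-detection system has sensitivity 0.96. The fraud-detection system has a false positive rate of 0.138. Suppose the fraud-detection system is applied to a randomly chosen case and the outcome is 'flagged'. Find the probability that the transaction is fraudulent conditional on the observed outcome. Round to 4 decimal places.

P(H | E) ≈ 0.4892

Let H be the event that the transaction is fraudulent. P(H) = 0.121, so P(¬H) = 0.879. With E the 'flagged' result, P(E|H) = 0.96 and P(E|¬H) = 0.138.
P(E) = 0.96·0.121 + 0.138·0.879 = 0.11616 + 0.12130 = 0.23746.
By Bayes' theorem, P(H|E) = 0.11616 / 0.23746 = 0.4892.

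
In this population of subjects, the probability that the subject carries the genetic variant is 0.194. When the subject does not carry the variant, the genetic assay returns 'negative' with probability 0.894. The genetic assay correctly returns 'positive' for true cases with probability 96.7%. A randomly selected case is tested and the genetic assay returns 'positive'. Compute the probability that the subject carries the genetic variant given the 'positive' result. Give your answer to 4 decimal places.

Write H for 'the subject carries the genetic variant'. Prior odds H:¬H = 0.194/0.806 = 0.24069. For the 'positive' outcome, the likelihood ratio is 0.967/0.106 = 9.1226.
Posterior odds = 0.24069 × 9.1226 = 2.1958, so P(H|E) = 2.1958/(1+2.1958) = 0.6871.

P(H | E) ≈ 0.6871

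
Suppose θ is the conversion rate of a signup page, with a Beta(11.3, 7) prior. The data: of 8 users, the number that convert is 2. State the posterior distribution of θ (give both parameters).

Posterior: Beta(13.3, 13)

The binomial likelihood is conjugate to the Beta prior: with 2 successes and 6 failures, the posterior is Beta(11.3+2, 7+6) = Beta(13.3, 13).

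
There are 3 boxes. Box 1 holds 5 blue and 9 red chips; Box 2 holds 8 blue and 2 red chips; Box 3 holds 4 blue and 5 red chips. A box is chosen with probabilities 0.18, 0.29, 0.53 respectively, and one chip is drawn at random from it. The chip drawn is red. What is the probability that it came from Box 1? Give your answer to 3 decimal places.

Tabulate prior·likelihood by source: [1] prior 0.18, lik 0.6429, product 0.1157; [2] prior 0.29, lik 0.2, product 0.05800; [3] prior 0.53, lik 0.5556, product 0.2944.
Normalizing constant = 0.46816; the posterior for Box 1 is its product over the sum, 0.1157/0.46816 = 0.247.

Posterior probability ≈ 0.247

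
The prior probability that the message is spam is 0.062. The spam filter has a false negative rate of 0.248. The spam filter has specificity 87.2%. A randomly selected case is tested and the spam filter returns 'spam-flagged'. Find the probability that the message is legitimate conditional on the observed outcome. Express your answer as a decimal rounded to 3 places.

P(¬H | E) ≈ 0.720

Write H for 'the message is spam'. Prior odds H:¬H = 0.062/0.938 = 0.066098. For the 'spam-flagged' outcome, the likelihood ratio is 0.752/0.128 = 5.8750.
Posterior odds = 0.066098 × 5.8750 = 0.38833, so P(H|E) = 0.38833/(1+0.38833) = 0.280. Then P(¬H|E) = 1 − 0.280 = 0.720.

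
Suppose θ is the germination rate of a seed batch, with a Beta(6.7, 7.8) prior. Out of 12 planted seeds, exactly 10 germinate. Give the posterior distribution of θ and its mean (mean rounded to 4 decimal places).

Observing 10 successes and 2 failures updates Beta(6.7, 7.8) by adding the success and failure counts to the two shape parameters: α = 6.7+10 = 16.7, β = 7.8+2 = 9.8.
E[θ | data] = 16.7/(16.7+9.8) = 0.6302.

Posterior: Beta(16.7, 9.8); mean ≈ 0.6302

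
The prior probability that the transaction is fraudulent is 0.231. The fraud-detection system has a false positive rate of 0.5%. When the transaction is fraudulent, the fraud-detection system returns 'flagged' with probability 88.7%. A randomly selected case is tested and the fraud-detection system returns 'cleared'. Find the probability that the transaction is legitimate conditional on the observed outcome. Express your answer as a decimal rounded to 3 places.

Let H be the event that the transaction is fraudulent. P(H) = 0.231, so P(¬H) = 0.769. With E the 'cleared' result, P(E|H) = 0.113 and P(E|¬H) = 0.995.
P(E) = 0.113·0.231 + 0.995·0.769 = 0.026103 + 0.76516 = 0.79126.
By Bayes' theorem, P(H|E) = 0.026103 / 0.79126 = 0.033. Hence P(¬H|E) = 1 − 0.033 = 0.967.

P(¬H | E) ≈ 0.967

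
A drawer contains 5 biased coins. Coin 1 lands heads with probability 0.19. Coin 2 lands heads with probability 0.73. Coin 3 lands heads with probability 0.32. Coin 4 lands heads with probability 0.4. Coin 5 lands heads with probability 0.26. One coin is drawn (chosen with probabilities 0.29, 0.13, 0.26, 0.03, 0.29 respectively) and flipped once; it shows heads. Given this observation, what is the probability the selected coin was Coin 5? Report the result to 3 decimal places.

P(heads|C1) = 0.19; P(heads|C2) = 0.73; P(heads|C3) = 0.32; P(heads|C4) = 0.4; P(heads|C5) = 0.26.
Prior × likelihood for each source: 0.29·0.19=0.05510, 0.13·0.73=0.09490, 0.26·0.32=0.08320, 0.03·0.4=0.01200, 0.29·0.26=0.07540. Summing gives P(heads) = 0.32060.
P(Coin 5 | heads) = 0.07540 / 0.32060 = 0.235.

Posterior probability ≈ 0.235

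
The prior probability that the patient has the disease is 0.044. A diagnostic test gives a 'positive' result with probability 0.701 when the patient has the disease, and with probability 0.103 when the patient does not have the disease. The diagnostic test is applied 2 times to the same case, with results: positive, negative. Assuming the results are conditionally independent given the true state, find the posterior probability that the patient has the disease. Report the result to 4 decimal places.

Let H be the event that the patient has the disease; start with P(H) = 0.044. P('positive'|H) = 0.701, P('positive'|¬H) = 0.103.
Update on result 1 ('positive'): P(H) ← 0.701·0.0440 / (0.701·0.0440 + 0.103·0.9560) = 0.030844/0.12931 = 0.2385.
Update on result 2 ('negative'): P(H) ← 0.299·0.2385 / (0.299·0.2385 + 0.897·0.7615) = 0.071319/0.75436 = 0.0945.

Posterior P(H) ≈ 0.0945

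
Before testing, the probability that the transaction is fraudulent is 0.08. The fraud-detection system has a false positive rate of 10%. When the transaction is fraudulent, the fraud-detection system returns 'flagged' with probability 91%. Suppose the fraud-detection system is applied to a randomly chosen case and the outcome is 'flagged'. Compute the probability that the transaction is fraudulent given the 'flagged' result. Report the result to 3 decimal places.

Write H for 'the transaction is fraudulent'. Prior odds H:¬H = 0.08/0.92 = 0.086957. For the 'flagged' outcome, the likelihood ratio is 0.91/0.1 = 9.1000.
Posterior odds = 0.086957 × 9.1000 = 0.79130, so P(H|E) = 0.79130/(1+0.79130) = 0.442.

P(H | E) ≈ 0.442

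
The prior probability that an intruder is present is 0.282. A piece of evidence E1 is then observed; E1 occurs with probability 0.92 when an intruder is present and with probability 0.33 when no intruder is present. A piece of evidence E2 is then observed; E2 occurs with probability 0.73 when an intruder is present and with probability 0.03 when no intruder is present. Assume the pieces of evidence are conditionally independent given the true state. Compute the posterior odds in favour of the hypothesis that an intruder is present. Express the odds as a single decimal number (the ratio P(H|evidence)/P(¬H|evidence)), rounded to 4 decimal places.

Posterior odds ≈ 26.6440

Prior odds = 0.282/(1−0.282) = 0.39276.
Likelihood ratio for E1 = 0.92/0.33 = 2.7879.
Likelihood ratio for E2 = 0.73/0.03 = 24.333.
Posterior odds = prior odds × LR₁ × LR₂ = 26.644.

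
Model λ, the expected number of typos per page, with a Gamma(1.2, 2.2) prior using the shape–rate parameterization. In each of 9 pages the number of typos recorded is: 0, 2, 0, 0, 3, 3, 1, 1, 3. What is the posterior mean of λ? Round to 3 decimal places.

Total count ∑xᵢ = 13 over n = 9 pages.
Gamma is conjugate to the Poisson likelihood: posterior is Gamma(shape = 1.2+13 = 14.2, rate = 2.2+9 = 11.2).
Posterior mean = shape/rate = 14.2/11.2 = 1.268.

Posterior mean ≈ 1.268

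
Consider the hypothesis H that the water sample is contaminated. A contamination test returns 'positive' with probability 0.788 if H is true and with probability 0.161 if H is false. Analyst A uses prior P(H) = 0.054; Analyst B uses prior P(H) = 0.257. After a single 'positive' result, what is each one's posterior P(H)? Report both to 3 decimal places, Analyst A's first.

P('+'|H) = 0.788, P('+'|¬H) = 0.161.
Analyst A: numerator 0.788·0.054 = 0.042552; evidence = 0.042552+0.161·0.946 = 0.19486; posterior = 0.218.
Analyst B: numerator 0.788·0.257 = 0.20252; evidence = 0.20252+0.161·0.743 = 0.32214; posterior = 0.629.

Analyst A: 0.218; Analyst B: 0.629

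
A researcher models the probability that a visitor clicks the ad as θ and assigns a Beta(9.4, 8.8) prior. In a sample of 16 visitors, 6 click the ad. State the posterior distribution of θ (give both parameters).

Posterior: Beta(15.4, 18.8)

The binomial likelihood is conjugate to the Beta prior: with 6 successes and 10 failures, the posterior is Beta(9.4+6, 8.8+10) = Beta(15.4, 18.8).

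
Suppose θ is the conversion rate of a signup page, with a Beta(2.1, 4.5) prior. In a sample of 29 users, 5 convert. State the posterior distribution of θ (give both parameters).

Observing 5 successes and 24 failures updates Beta(2.1, 4.5) by adding the success and failure counts to the two shape parameters: α = 2.1+5 = 7.1, β = 4.5+24 = 28.5.

Posterior: Beta(7.1, 28.5)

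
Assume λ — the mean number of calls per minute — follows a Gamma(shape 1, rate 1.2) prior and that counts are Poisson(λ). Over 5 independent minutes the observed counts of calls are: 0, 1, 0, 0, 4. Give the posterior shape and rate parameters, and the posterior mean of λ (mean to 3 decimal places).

Posterior: Gamma(shape=6, rate=6.2); mean ≈ 0.968

The Poisson likelihood adds the total count to the shape and the number of exposure periods to the rate. Here ∑xᵢ = 5 and n = 5, so shape 1→6 and rate 1.2→6.2.
E[λ | data] = 6/6.2 = 0.968.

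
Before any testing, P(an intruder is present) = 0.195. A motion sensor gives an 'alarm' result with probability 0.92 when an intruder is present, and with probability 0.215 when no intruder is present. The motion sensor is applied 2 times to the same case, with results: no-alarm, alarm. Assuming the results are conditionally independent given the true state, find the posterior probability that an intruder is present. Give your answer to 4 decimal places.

Posterior P(H) ≈ 0.0955

With H the event that an intruder is present, the joint likelihood of the observed sequence is P(data|H) = 0.08·0.92 = 0.073600 and P(data|¬H) = 0.785·0.215 = 0.16878.
Bayes: P(H|data) = 0.195·0.073600 / (0.195·0.073600 + 0.805·0.16878) = 0.014352/0.15022 = 0.0955.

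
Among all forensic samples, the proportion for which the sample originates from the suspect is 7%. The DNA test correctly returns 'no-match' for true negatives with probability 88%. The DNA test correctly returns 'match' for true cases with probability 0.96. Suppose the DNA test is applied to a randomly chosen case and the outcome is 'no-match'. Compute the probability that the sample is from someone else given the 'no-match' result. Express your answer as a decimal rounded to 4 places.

Let H be the event that the sample originates from the suspect. P(H) = 0.07, so P(¬H) = 0.93. With E the 'no-match' result, P(E|H) = 0.04 and P(E|¬H) = 0.88.
P(E) = 0.04·0.07 + 0.88·0.93 = 0.0028000 + 0.81840 = 0.82120.
By Bayes' theorem, P(H|E) = 0.0028000 / 0.82120 = 0.0034. Hence P(¬H|E) = 1 − 0.0034 = 0.9966.

P(¬H | E) ≈ 0.9966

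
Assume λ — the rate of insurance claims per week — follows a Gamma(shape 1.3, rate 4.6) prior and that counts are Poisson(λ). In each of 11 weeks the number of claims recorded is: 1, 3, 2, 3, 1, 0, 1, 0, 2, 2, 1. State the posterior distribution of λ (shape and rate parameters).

Total count ∑xᵢ = 16 over n = 11 weeks.
Gamma is conjugate to the Poisson likelihood: posterior is Gamma(shape = 1.3+16 = 17.3, rate = 4.6+11 = 15.6).

Posterior: Gamma(shape=17.3, rate=15.6)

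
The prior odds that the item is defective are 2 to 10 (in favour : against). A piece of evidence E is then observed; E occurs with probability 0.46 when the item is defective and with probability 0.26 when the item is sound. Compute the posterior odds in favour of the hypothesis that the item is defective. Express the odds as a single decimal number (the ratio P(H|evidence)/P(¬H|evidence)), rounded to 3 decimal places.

Prior odds = 2/10 = 0.20000. In log-odds, ln(0.20000) = -1.6094.
Add log likelihood ratio: ln(1.7692) = 0.57054.
Posterior log-odds = -1.0389, so posterior odds = exp(-1.0389) = 0.35385.

Posterior odds ≈ 0.354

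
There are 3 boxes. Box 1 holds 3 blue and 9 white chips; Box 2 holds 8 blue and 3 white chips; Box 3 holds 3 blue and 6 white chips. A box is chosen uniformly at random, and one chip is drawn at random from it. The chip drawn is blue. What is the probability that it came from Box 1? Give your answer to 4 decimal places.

Posterior probability ≈ 0.1908

P(blue|Box 1) = 0.25; P(blue|Box 2) = 0.7273; P(blue|Box 3) = 0.3333.
Prior × likelihood for each source: 0.333333·0.25=0.08333, 0.333333·0.7273=0.2424, 0.333333·0.3333=0.1111. Summing gives P(blue) = 0.43687.
P(Box 1 | blue) = 0.08333 / 0.43687 = 0.1908.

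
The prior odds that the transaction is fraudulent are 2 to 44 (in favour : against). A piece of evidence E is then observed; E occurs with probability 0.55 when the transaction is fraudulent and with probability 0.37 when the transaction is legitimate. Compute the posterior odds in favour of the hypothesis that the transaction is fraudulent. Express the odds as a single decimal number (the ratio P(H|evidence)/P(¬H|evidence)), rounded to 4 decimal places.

Prior odds = 2/44 = 0.045455.
Likelihood ratio for E = 0.55/0.37 = 1.4865.
Posterior odds = prior odds × LR = 0.067568.

Posterior odds ≈ 0.0676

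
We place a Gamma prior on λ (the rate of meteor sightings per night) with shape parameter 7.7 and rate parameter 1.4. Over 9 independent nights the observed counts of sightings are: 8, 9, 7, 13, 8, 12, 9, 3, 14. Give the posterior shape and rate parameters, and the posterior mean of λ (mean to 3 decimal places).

Total count ∑xᵢ = 83 over n = 9 nights.
Gamma is conjugate to the Poisson likelihood: posterior is Gamma(shape = 7.7+83 = 90.7, rate = 1.4+9 = 10.4).
Posterior mean = shape/rate = 90.7/10.4 = 8.721.

Posterior: Gamma(shape=90.7, rate=10.4); mean ≈ 8.721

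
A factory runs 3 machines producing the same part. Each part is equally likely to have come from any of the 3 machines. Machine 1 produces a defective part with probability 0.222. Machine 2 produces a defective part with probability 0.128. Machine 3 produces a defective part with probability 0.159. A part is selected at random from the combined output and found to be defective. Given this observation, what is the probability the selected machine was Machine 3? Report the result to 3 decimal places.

Tabulate prior·likelihood by source: [1] prior 0.333333, lik 0.222, product 0.07400; [2] prior 0.333333, lik 0.128, product 0.04267; [3] prior 0.333333, lik 0.159, product 0.05300.
Normalizing constant = 0.16967; the posterior for Machine 3 is its product over the sum, 0.05300/0.16967 = 0.312.

Posterior probability ≈ 0.312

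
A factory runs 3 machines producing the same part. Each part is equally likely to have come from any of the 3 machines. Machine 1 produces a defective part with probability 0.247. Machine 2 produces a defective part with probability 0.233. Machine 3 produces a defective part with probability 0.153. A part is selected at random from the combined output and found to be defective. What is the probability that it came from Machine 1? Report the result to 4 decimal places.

P(defective|M1) = 0.247; P(defective|M2) = 0.233; P(defective|M3) = 0.153.
Prior × likelihood for each source: 0.333333·0.247=0.08233, 0.333333·0.233=0.07767, 0.333333·0.153=0.05100. Summing gives P(defective) = 0.21100.
P(Machine 1 | defective) = 0.08233 / 0.21100 = 0.3902.

Posterior probability ≈ 0.3902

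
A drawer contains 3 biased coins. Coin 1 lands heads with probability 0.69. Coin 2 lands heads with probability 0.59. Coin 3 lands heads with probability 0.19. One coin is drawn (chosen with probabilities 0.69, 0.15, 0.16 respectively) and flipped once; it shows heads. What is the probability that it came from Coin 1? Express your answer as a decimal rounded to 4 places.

P(heads|C1) = 0.69; P(heads|C2) = 0.59; P(heads|C3) = 0.19.
Prior × likelihood for each source: 0.69·0.69=0.4761, 0.15·0.59=0.08850, 0.16·0.19=0.03040. Summing gives P(heads) = 0.59500.
P(Coin 1 | heads) = 0.4761 / 0.59500 = 0.8002.

Posterior probability ≈ 0.8002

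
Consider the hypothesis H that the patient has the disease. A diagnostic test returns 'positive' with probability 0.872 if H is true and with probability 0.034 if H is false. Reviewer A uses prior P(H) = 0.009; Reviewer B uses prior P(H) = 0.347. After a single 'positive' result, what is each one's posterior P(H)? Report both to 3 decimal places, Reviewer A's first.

P('+'|H) = 0.872, P('+'|¬H) = 0.034.
Reviewer A: numerator 0.872·0.009 = 0.0078480; evidence = 0.0078480+0.034·0.991 = 0.041542; posterior = 0.189.
Reviewer B: numerator 0.872·0.347 = 0.30258; evidence = 0.30258+0.034·0.653 = 0.32479; posterior = 0.932.

Reviewer A: 0.189; Reviewer B: 0.932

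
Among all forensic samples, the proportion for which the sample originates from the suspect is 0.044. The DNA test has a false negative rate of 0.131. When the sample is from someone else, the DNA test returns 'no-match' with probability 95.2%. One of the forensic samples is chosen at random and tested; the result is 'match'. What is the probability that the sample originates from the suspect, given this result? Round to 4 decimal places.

P(H | E) ≈ 0.4545

Let H be the event that the sample originates from the suspect. P(H) = 0.044, so P(¬H) = 0.956. With E the 'match' result, P(E|H) = 0.869 and P(E|¬H) = 0.048.
P(E) = 0.869·0.044 + 0.048·0.956 = 0.038236 + 0.045888 = 0.084124.
By Bayes' theorem, P(H|E) = 0.038236 / 0.084124 = 0.4545.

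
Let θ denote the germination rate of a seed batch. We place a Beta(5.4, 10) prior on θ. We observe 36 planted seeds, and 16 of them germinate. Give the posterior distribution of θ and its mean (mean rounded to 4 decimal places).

Posterior: Beta(21.4, 30); mean ≈ 0.4163

The binomial likelihood is conjugate to the Beta prior: with 16 successes and 20 failures, the posterior is Beta(5.4+16, 10+20) = Beta(21.4, 30).
E[θ | data] = 21.4/(21.4+30) = 0.4163.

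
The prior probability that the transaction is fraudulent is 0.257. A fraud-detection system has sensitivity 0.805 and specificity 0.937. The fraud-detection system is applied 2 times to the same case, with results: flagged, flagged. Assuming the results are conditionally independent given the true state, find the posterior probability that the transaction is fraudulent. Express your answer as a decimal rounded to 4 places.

Posterior P(H) ≈ 0.9826

With H the event that the transaction is fraudulent, the joint likelihood of the observed sequence is P(data|H) = 0.805·0.805 = 0.64803 and P(data|¬H) = 0.063·0.063 = 0.0039690.
Bayes: P(H|data) = 0.257·0.64803 / (0.257·0.64803 + 0.743·0.0039690) = 0.16654/0.16949 = 0.9826.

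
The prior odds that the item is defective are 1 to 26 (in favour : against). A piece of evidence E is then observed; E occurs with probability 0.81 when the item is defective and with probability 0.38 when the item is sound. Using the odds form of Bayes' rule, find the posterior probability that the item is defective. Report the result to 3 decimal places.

Posterior probability ≈ 0.076

Prior odds = 1/26 = 0.038462.
Likelihood ratio for E = 0.81/0.38 = 2.1316.
Posterior odds = prior odds × LR = 0.081984.
Posterior probability = odds/(1+odds) = 0.081984/1.0820 = 0.076.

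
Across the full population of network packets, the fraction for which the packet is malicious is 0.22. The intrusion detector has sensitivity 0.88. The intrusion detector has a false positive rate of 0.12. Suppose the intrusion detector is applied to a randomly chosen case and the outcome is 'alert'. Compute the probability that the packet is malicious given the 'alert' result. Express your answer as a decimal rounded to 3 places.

P(H | E) ≈ 0.674

Write H for 'the packet is malicious'. Prior odds H:¬H = 0.22/0.78 = 0.28205. For the 'alert' outcome, the likelihood ratio is 0.88/0.12 = 7.3333.
Posterior odds = 0.28205 × 7.3333 = 2.0684, so P(H|E) = 2.0684/(1+2.0684) = 0.674.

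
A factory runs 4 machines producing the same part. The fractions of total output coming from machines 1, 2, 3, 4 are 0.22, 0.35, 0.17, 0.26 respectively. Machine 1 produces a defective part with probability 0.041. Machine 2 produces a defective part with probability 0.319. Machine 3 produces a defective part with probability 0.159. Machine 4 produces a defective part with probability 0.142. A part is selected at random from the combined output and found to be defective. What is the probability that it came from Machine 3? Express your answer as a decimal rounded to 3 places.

Posterior probability ≈ 0.146

P(defective|M1) = 0.041; P(defective|M2) = 0.319; P(defective|M3) = 0.159; P(defective|M4) = 0.142.
Prior × likelihood for each source: 0.22·0.041=0.009020, 0.35·0.319=0.1116, 0.17·0.159=0.02703, 0.26·0.142=0.03692. Summing gives P(defective) = 0.18462.
P(Machine 3 | defective) = 0.02703 / 0.18462 = 0.146.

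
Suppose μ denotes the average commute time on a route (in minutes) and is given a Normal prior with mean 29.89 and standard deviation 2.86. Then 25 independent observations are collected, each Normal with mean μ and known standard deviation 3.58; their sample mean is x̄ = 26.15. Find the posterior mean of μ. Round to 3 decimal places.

With known σ, the Normal prior is conjugate. Weight on the data is w = (n/σ²)/(n/σ² + 1/τ₀²) = 1.95063/(1.95063+0.122255) = 0.94102.
Posterior mean = w·x̄ + (1−w)·μ₀ = 0.94102·26.15 + 0.058978·29.89 = 26.371.

Posterior mean ≈ 26.371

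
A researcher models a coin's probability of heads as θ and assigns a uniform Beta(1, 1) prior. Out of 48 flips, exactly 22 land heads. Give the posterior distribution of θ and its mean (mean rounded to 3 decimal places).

The binomial likelihood is conjugate to the Beta prior: with 22 successes and 26 failures, the posterior is Beta(1+22, 1+26) = Beta(23, 27).
Posterior mean = α/(α+β) = 23/50 = 0.460.

Posterior: Beta(23, 27); mean ≈ 0.460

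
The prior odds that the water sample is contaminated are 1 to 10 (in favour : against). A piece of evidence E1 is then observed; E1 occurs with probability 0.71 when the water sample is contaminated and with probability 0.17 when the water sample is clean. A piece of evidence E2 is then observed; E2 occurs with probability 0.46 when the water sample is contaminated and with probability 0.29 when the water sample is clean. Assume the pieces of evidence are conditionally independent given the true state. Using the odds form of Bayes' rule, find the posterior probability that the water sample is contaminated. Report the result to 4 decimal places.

Posterior probability ≈ 0.3985

Prior odds = 1/10 = 0.10000.
Likelihood ratio for E1 = 0.71/0.17 = 4.1765.
Likelihood ratio for E2 = 0.46/0.29 = 1.5862.
Posterior odds = prior odds × LR₁ × LR₂ = 0.66247.
Posterior probability = odds/(1+odds) = 0.66247/1.6625 = 0.3985.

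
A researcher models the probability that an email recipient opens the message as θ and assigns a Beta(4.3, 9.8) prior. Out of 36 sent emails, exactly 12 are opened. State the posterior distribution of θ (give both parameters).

The binomial likelihood is conjugate to the Beta prior: with 12 successes and 24 failures, the posterior is Beta(4.3+12, 9.8+24) = Beta(16.3, 33.8).

Posterior: Beta(16.3, 33.8)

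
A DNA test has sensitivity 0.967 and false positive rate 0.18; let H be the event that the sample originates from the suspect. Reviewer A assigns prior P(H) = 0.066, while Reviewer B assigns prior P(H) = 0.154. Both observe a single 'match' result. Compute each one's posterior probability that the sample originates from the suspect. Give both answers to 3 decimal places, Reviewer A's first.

P('+'|H) = 0.967, P('+'|¬H) = 0.18.
Reviewer A: numerator 0.967·0.066 = 0.063822; evidence = 0.063822+0.18·0.934 = 0.23194; posterior = 0.275.
Reviewer B: numerator 0.967·0.154 = 0.14892; evidence = 0.14892+0.18·0.846 = 0.30120; posterior = 0.494.

Reviewer A: 0.275; Reviewer B: 0.494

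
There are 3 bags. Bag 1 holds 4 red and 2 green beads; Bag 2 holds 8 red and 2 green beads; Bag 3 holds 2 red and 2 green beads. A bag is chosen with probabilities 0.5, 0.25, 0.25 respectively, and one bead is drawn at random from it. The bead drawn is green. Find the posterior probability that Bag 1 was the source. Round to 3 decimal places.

Posterior probability ≈ 0.488

P(green|Bag 1) = 0.3333; P(green|Bag 2) = 0.2; P(green|Bag 3) = 0.5.
Prior × likelihood for each source: 0.5·0.3333=0.1667, 0.25·0.2=0.05000, 0.25·0.5=0.1250. Summing gives P(green) = 0.34167.
P(Bag 1 | green) = 0.1667 / 0.34167 = 0.488.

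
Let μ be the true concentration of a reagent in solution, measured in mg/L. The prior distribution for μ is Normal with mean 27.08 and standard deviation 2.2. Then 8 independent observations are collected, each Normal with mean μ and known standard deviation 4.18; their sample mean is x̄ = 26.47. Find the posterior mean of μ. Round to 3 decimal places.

Posterior mean ≈ 26.660

With known σ, the Normal prior is conjugate. Weight on the data is w = (n/σ²)/(n/σ² + 1/τ₀²) = 0.457865/(0.457865+0.206612) = 0.68906.
Posterior mean = w·x̄ + (1−w)·μ₀ = 0.68906·26.47 + 0.31094·27.08 = 26.660.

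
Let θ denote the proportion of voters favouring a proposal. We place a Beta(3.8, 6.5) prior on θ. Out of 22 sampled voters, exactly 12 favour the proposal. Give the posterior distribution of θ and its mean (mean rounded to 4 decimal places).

The binomial likelihood is conjugate to the Beta prior: with 12 successes and 10 failures, the posterior is Beta(3.8+12, 6.5+10) = Beta(15.8, 16.5).
E[θ | data] = 15.8/(15.8+16.5) = 0.4892.

Posterior: Beta(15.8, 16.5); mean ≈ 0.4892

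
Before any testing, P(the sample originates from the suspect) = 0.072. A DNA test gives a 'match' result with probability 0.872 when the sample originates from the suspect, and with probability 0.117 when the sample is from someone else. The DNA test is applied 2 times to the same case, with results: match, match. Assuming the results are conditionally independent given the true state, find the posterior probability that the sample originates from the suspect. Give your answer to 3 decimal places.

Let H be the event that the sample originates from the suspect; start with P(H) = 0.072. P('match'|H) = 0.872, P('match'|¬H) = 0.117.
Update on result 1 ('match'): P(H) ← 0.872·0.0720 / (0.872·0.0720 + 0.117·0.9280) = 0.062784/0.17136 = 0.3664.
Update on result 2 ('match'): P(H) ← 0.872·0.3664 / (0.872·0.3664 + 0.117·0.6336) = 0.31949/0.39362 = 0.8117.

Posterior P(H) ≈ 0.812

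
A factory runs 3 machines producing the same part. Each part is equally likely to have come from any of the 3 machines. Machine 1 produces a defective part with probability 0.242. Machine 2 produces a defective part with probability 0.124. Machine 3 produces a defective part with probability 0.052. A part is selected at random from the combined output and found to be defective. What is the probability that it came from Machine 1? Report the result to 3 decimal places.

Tabulate prior·likelihood by source: [1] prior 0.333333, lik 0.242, product 0.08067; [2] prior 0.333333, lik 0.124, product 0.04133; [3] prior 0.333333, lik 0.052, product 0.01733.
Normalizing constant = 0.13933; the posterior for Machine 1 is its product over the sum, 0.08067/0.13933 = 0.579.

Posterior probability ≈ 0.579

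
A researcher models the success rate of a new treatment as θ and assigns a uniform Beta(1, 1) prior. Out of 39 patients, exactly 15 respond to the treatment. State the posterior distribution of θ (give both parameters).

The binomial likelihood is conjugate to the Beta prior: with 15 successes and 24 failures, the posterior is Beta(1+15, 1+24) = Beta(16, 25).

Posterior: Beta(16, 25)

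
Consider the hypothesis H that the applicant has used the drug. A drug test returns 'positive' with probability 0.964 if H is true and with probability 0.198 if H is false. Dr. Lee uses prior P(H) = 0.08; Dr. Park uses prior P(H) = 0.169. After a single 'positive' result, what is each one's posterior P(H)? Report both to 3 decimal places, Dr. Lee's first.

Dr. Lee: 0.297; Dr. Park: 0.498

P('+'|H) = 0.964, P('+'|¬H) = 0.198.
Dr. Lee: numerator 0.964·0.08 = 0.077120; evidence = 0.077120+0.198·0.92 = 0.25928; posterior = 0.297.
Dr. Park: numerator 0.964·0.169 = 0.16292; evidence = 0.16292+0.198·0.831 = 0.32745; posterior = 0.498.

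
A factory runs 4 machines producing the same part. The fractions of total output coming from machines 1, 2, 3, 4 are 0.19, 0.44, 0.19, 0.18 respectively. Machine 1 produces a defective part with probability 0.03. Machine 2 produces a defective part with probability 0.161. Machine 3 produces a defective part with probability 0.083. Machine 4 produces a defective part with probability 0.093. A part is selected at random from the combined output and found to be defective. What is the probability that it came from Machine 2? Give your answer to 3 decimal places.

P(defective|M1) = 0.03; P(defective|M2) = 0.161; P(defective|M3) = 0.083; P(defective|M4) = 0.093.
Prior × likelihood for each source: 0.19·0.03=0.005700, 0.44·0.161=0.07084, 0.19·0.083=0.01577, 0.18·0.093=0.01674. Summing gives P(defective) = 0.10905.
P(Machine 2 | defective) = 0.07084 / 0.10905 = 0.650.

Posterior probability ≈ 0.650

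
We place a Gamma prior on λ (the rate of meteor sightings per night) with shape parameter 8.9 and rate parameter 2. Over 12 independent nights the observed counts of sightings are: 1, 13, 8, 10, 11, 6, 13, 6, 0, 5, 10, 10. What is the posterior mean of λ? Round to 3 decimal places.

Posterior mean ≈ 7.279

Total count ∑xᵢ = 93 over n = 12 nights.
Gamma is conjugate to the Poisson likelihood: posterior is Gamma(shape = 8.9+93 = 101.9, rate = 2+12 = 14).
E[λ | data] = 101.9/14 = 7.279.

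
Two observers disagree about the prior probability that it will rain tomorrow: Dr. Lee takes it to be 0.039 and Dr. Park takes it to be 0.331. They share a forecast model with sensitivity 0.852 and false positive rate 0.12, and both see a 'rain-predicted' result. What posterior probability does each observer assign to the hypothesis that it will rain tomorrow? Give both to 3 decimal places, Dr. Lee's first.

The likelihood ratio for a 'rain-predicted' result is 0.852/0.12 = 7.1000.
Dr. Lee: prior odds 0.039/0.961 = 0.040583; posterior odds 0.28814; posterior probability 0.224.
Dr. Park: prior odds 0.331/0.669 = 0.49477; posterior odds 3.5129; posterior probability 0.778.

Dr. Lee: 0.224; Dr. Park: 0.778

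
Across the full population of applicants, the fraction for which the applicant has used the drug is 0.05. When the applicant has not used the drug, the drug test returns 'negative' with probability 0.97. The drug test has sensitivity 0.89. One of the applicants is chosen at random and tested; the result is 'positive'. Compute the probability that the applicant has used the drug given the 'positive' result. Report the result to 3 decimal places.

P(H | E) ≈ 0.610

Write H for 'the applicant has used the drug'. Prior odds H:¬H = 0.05/0.95 = 0.052632. For the 'positive' outcome, the likelihood ratio is 0.89/0.03 = 29.667.
Posterior odds = 0.052632 × 29.667 = 1.5614, so P(H|E) = 1.5614/(1+1.5614) = 0.610.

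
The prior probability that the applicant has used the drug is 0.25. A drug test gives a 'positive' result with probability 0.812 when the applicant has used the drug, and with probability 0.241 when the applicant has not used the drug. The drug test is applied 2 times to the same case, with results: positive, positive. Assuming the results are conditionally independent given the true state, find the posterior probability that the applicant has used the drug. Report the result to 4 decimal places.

With H the event that the applicant has used the drug, the joint likelihood of the observed sequence is P(data|H) = 0.812·0.812 = 0.65934 and P(data|¬H) = 0.241·0.241 = 0.058081.
Bayes: P(H|data) = 0.25·0.65934 / (0.25·0.65934 + 0.75·0.058081) = 0.16484/0.20840 = 0.7910.

Posterior P(H) ≈ 0.7910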